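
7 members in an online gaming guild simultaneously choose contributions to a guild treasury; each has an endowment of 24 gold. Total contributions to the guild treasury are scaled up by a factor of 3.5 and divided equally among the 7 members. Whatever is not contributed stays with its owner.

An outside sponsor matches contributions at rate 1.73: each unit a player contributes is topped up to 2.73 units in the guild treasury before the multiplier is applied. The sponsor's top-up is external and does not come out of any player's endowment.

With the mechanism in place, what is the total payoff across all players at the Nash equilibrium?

The effective private return per unit is now 3.5 × 2.73 / 7 = 1.3650 > 1, so every player's dominant strategy flips to full contribution.
So the Nash equilibrium is full contribution by all 7; the group earns 3.5 × 2.73 × 168 = 1605.24.

1605.24 gold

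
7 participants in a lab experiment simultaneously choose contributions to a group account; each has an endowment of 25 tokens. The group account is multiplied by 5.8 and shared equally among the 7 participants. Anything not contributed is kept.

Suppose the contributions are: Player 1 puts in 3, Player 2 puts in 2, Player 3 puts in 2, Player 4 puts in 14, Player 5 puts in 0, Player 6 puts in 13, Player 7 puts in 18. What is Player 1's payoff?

65.09 tokens

Total contributed: 3 + 2 + 2 + 14 + 0 + 13 + 18 = 52.
Each receives 5.8 × 52 / 7 = 43.09 from the group account.
Player 1 keeps 25 − 3 = 22, so Player 1's payoff is 22 + 43.09 = 65.09.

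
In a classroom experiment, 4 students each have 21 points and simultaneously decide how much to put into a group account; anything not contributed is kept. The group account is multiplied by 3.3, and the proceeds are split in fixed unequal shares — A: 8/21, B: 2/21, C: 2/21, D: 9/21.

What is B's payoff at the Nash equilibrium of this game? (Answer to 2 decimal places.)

A player with share s gets back 3.3·s per unit contributed, so full contribution is dominant for anyone with s > 1/3.3 = 0.3030 and zero contribution is dominant for anyone below.
The shares above 0.3030 belong to A and D, contributing 21 each; the remaining 2 contribute 0. Total contributed: 42.
B keeps 21 and receives 3.3 × 42 × 2/21 = 13.20 from the group account, for a payoff of 34.20.

34.20 points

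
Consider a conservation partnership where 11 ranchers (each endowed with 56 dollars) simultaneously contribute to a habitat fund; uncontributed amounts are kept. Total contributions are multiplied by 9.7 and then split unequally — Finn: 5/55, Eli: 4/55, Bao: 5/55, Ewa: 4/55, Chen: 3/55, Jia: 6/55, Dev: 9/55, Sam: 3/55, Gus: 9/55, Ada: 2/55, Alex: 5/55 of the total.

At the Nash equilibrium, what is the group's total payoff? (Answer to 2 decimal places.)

2077.60 dollars

Each unit j contributes comes back to j as 9.7 × (j's share), so j prefers to contribute only if that share exceeds 1/9.7 = 0.1031; otherwise keeping the unit dominates.
The shares above 0.1031 belong to Jia, Dev and Gus, contributing 56 each; the remaining 8 contribute 0. Total contributed: 168.
The habitat fund pays out 9.7 × 168 = 1629.60 in total (split across the unequal shares, but the aggregate is all that matters for the group sum).
The 8 free-riders keep 56 each, adding 448. Group total = 448 + 1629.60 = 2077.60.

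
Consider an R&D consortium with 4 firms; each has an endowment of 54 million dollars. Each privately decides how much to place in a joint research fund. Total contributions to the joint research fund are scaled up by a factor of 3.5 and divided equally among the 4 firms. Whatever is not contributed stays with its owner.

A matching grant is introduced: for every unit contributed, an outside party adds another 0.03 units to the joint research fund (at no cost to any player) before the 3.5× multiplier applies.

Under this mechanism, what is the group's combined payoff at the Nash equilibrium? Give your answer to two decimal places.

216.00 million dollars

The effective private return is 3.5 × 1.03 / 4 = 0.9013, which is still under 1, so the mechanism doesn't change anyone's dominant strategy: zero contribution.
At the Nash equilibrium no one contributes; group total payoff = 4 × 54 = 216.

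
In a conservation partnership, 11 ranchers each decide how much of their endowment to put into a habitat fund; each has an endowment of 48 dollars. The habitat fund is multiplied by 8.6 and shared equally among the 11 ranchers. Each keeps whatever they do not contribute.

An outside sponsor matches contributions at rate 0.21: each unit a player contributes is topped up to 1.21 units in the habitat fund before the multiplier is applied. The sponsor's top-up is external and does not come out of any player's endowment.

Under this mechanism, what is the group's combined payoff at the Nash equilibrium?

With the mechanism, a contributed unit returns 8.6 × 1.21 / 11 = 0.9460 per unit of net cost — still below 1 — so contributing 0 remains dominant for every player.
Everyone keeps their endowment and the group total is 11 × 48 = 528.

528.00 dollars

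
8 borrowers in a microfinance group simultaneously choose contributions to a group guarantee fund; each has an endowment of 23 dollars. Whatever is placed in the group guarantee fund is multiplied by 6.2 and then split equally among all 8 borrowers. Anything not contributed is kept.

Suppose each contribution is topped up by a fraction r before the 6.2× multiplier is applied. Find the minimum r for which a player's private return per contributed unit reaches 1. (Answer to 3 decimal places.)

With matching at rate r, one contributed unit becomes (1 + r) in the group guarantee fund and returns 6.2 × (1 + r) / 8 to the contributor.
Setting this equal to 1: 1 + r = 8/6.2 = 1.2903.
So the minimum matching rate is r = 1.2903 − 1 = 0.290.

0.290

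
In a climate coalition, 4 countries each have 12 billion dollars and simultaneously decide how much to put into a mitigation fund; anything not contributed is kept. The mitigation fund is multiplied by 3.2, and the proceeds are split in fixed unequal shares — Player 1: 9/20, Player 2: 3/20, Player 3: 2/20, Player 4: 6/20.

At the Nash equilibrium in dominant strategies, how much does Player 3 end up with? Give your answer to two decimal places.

15.84 billion dollars

A player with share s gets back 3.2·s per unit contributed, so full contribution is dominant for anyone with s > 1/3.2 = 0.3125 and zero contribution is dominant for anyone below.
Player 1 alone (share 9/20) is above the threshold, contributing 12; the remaining 3 contribute 0. Total contributed: 12.
Player 3 keeps 12 and receives 3.2 × 12 × 2/20 = 3.84 from the mitigation fund, for a payoff of 15.84.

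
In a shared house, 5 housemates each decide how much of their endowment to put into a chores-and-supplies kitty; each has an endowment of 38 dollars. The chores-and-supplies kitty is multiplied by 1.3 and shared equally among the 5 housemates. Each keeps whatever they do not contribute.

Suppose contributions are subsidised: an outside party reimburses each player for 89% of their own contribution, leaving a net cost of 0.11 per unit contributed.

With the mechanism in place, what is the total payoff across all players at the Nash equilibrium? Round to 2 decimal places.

The effective private return per unit is now (1.3/5) / 0.11 = 2.3636 > 1, so every player's dominant strategy flips to full contribution.
At the Nash equilibrium everyone contributes 38. Group total payoff = 5 × (38 × 0.89 + 1.3 × 38) = 416.10.

416.10 dollars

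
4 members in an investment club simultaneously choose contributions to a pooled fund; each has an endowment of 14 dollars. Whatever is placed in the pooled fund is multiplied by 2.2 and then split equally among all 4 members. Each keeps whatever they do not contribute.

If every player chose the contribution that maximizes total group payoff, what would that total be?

Each contributed unit returns 2.200 to the group as a whole (0.5500 to each of 4 players), which exceeds 1, so the social optimum is full contribution: group total = 2.200 × 56 = 123.20.

123.20 dollars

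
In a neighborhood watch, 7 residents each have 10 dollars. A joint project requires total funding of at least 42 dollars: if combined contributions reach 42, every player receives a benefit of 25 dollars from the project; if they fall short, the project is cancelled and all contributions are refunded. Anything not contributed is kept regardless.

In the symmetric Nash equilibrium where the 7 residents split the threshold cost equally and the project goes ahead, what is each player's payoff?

29 dollars

Equal share of the threshold: 42/7 = 6.
At this profile no one gains by cutting their contribution: any cut drops the total below 42, the project is cancelled, contributions are refunded, and the deviator ends with 10, which is less than 10 − 6 + 25 = 29. Contributing more than 6 just wastes the excess. So contributing exactly 6 is a best response.
Each player's payoff: 10 − 6 + 25 = 29.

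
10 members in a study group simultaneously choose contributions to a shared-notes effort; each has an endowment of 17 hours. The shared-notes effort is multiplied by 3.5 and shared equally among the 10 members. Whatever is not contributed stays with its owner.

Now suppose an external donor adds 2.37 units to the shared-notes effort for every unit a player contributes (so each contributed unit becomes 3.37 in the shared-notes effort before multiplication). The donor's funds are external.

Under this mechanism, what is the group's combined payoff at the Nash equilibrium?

2005.15 hours

The effective private return per unit is now 3.5 × 3.37 / 10 = 1.1795 > 1, so every player's dominant strategy flips to full contribution.
So the Nash equilibrium is full contribution by all 10; the group earns 3.5 × 3.37 × 170 = 2005.15.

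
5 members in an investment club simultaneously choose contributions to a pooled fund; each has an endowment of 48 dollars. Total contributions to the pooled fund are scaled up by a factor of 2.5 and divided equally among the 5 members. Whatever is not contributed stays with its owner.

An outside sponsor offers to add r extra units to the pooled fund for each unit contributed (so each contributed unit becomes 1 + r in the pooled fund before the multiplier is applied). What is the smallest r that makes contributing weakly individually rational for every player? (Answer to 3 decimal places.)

1.000

With matching at rate r, one contributed unit becomes (1 + r) in the pooled fund and returns 2.5 × (1 + r) / 5 to the contributor.
Setting this equal to 1: 1 + r = 5/2.5 = 2.0000.
So the minimum matching rate is r = 2.0000 − 1 = 1.000.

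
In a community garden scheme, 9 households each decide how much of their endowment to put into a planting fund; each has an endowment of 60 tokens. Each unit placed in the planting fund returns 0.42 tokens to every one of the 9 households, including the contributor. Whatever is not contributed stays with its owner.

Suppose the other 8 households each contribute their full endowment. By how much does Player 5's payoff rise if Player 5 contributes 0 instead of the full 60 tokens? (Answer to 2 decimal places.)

34.80 tokens

Switching from a contribution of 60 to 0 lets Player 5 keep an extra 60 tokens, but lowers the planting fund by 60, which costs Player 5 their own share of that drop: 0.42 × 60 = 25.20.
Net gain = 60 − 25.20 = 34.80. The private return per contributed unit (0.42) is below 1, so free-riding is indeed the best response regardless of what the others do.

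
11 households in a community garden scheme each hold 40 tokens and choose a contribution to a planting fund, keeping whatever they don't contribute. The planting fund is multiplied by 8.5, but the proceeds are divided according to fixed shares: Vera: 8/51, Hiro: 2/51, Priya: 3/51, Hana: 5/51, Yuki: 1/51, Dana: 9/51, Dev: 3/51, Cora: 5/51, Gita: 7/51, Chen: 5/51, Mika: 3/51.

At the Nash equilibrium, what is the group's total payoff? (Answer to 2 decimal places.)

Each unit j contributes comes back to j as 8.5 × (j's share), so j prefers to contribute only if that share exceeds 1/8.5 = 0.1176; otherwise keeping the unit dominates.
The shares above 0.1176 belong to Vera, Dana and Gita, contributing 40 each; the remaining 8 contribute 0. Total contributed: 120.
The planting fund pays out 8.5 × 120 = 1020.00 in total (split across the unequal shares, but the aggregate is all that matters for the group sum).
The 8 free-riders keep 40 each, adding 320. Group total = 320 + 1020.00 = 1340.00.

1340.00 tokens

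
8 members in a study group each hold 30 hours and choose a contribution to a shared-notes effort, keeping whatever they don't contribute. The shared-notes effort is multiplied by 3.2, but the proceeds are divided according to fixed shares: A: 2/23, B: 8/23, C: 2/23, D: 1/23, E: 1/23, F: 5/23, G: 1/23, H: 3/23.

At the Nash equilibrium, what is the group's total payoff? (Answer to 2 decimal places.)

Player j's private return per contributed unit is 3.2 × (j's share). Contributing is weakly dominant for j when that share is at least 1/3.2 = 0.3125, and contributing 0 is dominant otherwise.
The only share above 0.3125 is B's 8/23, contributing 30; the remaining 7 contribute 0. Total contributed: 30.
The shared-notes effort pays out 3.2 × 30 = 96.00 in total (split across the unequal shares, but the aggregate is all that matters for the group sum).
The 7 free-riders keep 30 each, adding 210. Group total = 210 + 96.00 = 306.00.

306.00 hours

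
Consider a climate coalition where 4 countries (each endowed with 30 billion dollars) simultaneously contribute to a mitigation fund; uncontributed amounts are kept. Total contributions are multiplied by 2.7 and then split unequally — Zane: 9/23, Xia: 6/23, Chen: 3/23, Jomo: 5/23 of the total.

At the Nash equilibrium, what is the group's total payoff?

A player with share s gets back 2.7·s per unit contributed, so full contribution is dominant for anyone with s > 1/2.7 = 0.3704 and zero contribution is dominant for anyone below.
Zane alone (share 9/23) is above the threshold, contributing 30; the remaining 3 contribute 0. Total contributed: 30.
The mitigation fund pays out 2.7 × 30 = 81.00 in total (split across the unequal shares, but the aggregate is all that matters for the group sum).
The 3 free-riders keep 30 each, adding 90. Group total = 90 + 81.00 = 171.00.

171.00 billion dollars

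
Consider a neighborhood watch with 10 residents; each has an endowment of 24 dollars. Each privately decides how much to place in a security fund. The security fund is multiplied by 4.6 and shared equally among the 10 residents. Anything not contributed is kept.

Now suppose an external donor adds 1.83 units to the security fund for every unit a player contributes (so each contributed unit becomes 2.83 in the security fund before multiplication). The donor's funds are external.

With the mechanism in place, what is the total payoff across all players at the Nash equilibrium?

Under the mechanism each unit contributed yields 4.6 × 2.83 / 10 = 1.3018 back to its contributor per unit of net cost, which exceeds 1, making full contribution the dominant choice for everyone.
At the Nash equilibrium everyone contributes 24. Group total payoff = 4.6 × 2.83 × 240 = 3124.32.

3124.32 dollars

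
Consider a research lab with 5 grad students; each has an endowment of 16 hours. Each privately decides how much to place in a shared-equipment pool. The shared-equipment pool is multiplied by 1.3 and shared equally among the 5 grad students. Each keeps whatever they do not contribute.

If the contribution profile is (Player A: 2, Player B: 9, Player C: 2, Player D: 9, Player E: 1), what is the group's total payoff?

Total contributed: 2 + 9 + 2 + 9 + 1 = 23; total kept: 5 × 16 − 23 = 57.
The shared-equipment pool pays out 1.3 × 23 = 29.90 in aggregate.
Group total = 57 + 29.90 = 86.90.

86.90 hours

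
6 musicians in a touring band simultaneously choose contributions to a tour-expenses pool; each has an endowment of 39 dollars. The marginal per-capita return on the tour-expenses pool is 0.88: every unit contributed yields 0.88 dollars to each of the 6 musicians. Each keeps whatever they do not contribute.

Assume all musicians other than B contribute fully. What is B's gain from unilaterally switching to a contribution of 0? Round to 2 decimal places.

Switching from a contribution of 39 to 0 lets B keep an extra 39 dollars, but lowers the tour-expenses pool by 39, which costs B their own share of that drop: 0.88 × 39 = 34.32.
Net gain = 39 − 34.32 = 4.68. The private return per contributed unit (0.88) is below 1, so free-riding is indeed the best response regardless of what the others do.

4.68 dollars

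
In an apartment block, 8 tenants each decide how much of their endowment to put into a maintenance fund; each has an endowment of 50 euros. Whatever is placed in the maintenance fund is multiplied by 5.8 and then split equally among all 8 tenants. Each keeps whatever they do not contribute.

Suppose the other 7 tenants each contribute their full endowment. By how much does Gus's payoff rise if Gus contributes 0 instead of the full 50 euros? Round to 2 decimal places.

13.75 euros

Switching from a contribution of 50 to 0 lets Gus keep an extra 50 euros, but lowers the maintenance fund by 50, which costs Gus their own share of that drop: 5.8/8 × 50 = 36.25.
Net gain = 50 − 36.25 = 13.75. The private return per contributed unit (0.7250) is below 1, so free-riding is indeed the best response regardless of what the others do.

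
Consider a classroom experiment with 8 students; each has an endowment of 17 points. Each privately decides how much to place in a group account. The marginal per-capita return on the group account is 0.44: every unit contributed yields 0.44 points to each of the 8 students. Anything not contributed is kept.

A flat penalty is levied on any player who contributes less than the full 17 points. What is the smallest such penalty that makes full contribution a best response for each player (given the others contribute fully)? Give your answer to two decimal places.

9.52 points

Given the others contribute fully, the best deviation is to contribute 0 (any partial contribution still incurs the fine and gives up units whose private return 0.44 is below 1).
Deviating from 17 to 0 saves 17 points but forfeits the deviator's share of the drop in the group account: 0.44 × 17 = 7.48.
So the deviation gain is 17 − 7.48 = 9.52, and the fine must be at least 9.52 points to wipe it out.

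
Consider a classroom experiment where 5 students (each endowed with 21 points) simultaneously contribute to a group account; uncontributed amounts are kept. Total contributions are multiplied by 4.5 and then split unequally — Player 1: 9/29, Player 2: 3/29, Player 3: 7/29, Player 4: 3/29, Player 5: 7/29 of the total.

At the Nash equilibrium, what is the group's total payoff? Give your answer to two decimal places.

For player j, contributing a unit is worthwhile iff 4.5 × (j's share) ≥ 1, i.e. iff j's share is at least 0.2222.
The shares above 0.2222 belong to Player 1, Player 3 and Player 5, contributing 21 each; the remaining 2 contribute 0. Total contributed: 63.
The group account pays out 4.5 × 63 = 283.50 in total (split across the unequal shares, but the aggregate is all that matters for the group sum).
The 2 free-riders keep 21 each, adding 42. Group total = 42 + 283.50 = 325.50.

325.50 points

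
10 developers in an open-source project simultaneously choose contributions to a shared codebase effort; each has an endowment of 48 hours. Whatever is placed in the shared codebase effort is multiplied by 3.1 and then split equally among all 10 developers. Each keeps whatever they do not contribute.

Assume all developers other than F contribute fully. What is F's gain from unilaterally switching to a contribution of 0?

33.12 hours

Switching from a contribution of 48 to 0 lets F keep an extra 48 hours, but lowers the shared codebase effort by 48, which costs F their own share of that drop: 3.1/10 × 48 = 14.88.
Net gain = 48 − 14.88 = 33.12. The private return per contributed unit (0.3100) is below 1, so free-riding is indeed the best response regardless of what the others do.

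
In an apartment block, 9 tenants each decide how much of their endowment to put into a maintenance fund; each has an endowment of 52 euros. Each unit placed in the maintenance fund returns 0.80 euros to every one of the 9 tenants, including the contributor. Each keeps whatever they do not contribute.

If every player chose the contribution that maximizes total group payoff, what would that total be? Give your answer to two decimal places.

Each contributed unit returns 7.200 to the group as a whole (0.80 to each of 9 players), which exceeds 1, so the social optimum is full contribution: group total = 7.200 × 468 = 3369.60.

3369.60 euros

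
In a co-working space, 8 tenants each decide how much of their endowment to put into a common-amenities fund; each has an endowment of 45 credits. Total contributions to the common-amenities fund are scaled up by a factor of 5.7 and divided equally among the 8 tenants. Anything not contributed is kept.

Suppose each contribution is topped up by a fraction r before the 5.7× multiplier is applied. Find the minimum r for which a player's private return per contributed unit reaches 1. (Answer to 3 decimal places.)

0.404

With matching at rate r, one contributed unit becomes (1 + r) in the common-amenities fund and returns 5.7 × (1 + r) / 8 to the contributor.
Setting this equal to 1: 1 + r = 8/5.7 = 1.4035.
So the minimum matching rate is r = 1.4035 − 1 = 0.404.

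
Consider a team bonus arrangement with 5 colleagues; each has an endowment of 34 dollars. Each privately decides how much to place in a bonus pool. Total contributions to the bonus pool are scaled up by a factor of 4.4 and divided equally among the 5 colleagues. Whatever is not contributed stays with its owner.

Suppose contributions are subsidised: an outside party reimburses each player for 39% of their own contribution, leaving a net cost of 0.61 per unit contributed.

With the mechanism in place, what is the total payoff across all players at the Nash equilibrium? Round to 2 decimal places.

814.30 dollars

The effective private return per unit is now (4.4/5) / 0.61 = 1.4426 > 1, so every player's dominant strategy flips to full contribution.
So the Nash equilibrium is full contribution by all 5; the group earns 5 × (34 × 0.39 + 4.4 × 34) = 814.30.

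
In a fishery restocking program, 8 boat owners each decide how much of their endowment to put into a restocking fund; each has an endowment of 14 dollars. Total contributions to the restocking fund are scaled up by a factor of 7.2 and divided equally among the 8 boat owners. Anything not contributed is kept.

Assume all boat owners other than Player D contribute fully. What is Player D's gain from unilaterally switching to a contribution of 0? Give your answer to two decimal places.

1.40 dollars

Switching from a contribution of 14 to 0 lets Player D keep an extra 14 dollars, but lowers the restocking fund by 14, which costs Player D their own share of that drop: 7.2/8 × 14 = 12.60.
Net gain = 14 − 12.60 = 1.40. The private return per contributed unit (0.9000) is below 1, so free-riding is indeed the best response regardless of what the others do.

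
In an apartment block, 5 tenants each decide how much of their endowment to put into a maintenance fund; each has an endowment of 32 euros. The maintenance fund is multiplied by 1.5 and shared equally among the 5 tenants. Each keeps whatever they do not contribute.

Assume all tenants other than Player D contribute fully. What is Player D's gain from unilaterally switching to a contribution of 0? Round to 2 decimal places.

Switching from a contribution of 32 to 0 lets Player D keep an extra 32 euros, but lowers the maintenance fund by 32, which costs Player D their own share of that drop: 1.5/5 × 32 = 9.60.
Net gain = 32 − 9.60 = 22.40. The private return per contributed unit (0.3000) is below 1, so free-riding is indeed the best response regardless of what the others do.

22.40 euros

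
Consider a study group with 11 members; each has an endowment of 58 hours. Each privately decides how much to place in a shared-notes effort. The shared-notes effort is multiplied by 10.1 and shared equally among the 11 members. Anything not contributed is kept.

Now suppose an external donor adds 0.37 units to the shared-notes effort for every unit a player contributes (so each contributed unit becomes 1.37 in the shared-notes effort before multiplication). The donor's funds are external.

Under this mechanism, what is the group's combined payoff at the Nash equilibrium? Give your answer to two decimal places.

Under the mechanism each unit contributed yields 10.1 × 1.37 / 11 = 1.2579 back to its contributor per unit of net cost, which exceeds 1, making full contribution the dominant choice for everyone.
At the Nash equilibrium everyone contributes 58. Group total payoff = 10.1 × 1.37 × 638 = 8828.01.

8828.01 hours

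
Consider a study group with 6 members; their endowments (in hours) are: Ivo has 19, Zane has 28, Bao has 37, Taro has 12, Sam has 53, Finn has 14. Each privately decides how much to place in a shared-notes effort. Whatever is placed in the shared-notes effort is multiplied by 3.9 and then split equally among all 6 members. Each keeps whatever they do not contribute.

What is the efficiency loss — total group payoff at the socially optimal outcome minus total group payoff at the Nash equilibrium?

The private return per contributed unit is 3.9/6 = 0.6500 < 1 for every player regardless of endowment, so the Nash equilibrium is zero contribution and the group total is Σ E_j = 19 + 28 + 37 + 12 + 53 + 14 = 163.
Each contributed unit returns 3.900 to the group, so the social optimum is full contribution by everyone: group total = 3.900 × 163 = 635.70.
Efficiency loss = (3.900 − 1) × 163 = 472.70.

472.70 hours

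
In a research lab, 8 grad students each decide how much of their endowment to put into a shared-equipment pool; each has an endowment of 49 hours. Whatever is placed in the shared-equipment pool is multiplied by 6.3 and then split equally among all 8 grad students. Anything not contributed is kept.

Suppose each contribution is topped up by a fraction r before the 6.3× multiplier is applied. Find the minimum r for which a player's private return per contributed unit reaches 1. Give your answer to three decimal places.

With matching at rate r, one contributed unit becomes (1 + r) in the shared-equipment pool and returns 6.3 × (1 + r) / 8 to the contributor.
Setting this equal to 1: 1 + r = 8/6.3 = 1.2698.
So the minimum matching rate is r = 1.2698 − 1 = 0.270.

0.270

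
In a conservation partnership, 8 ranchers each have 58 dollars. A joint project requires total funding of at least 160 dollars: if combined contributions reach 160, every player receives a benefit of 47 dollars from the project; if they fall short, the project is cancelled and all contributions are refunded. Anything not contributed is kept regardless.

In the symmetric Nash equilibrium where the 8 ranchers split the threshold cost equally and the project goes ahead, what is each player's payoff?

85 dollars

Equal share of the threshold: 160/8 = 20.
At this profile no one gains by cutting their contribution: any cut drops the total below 160, the project is cancelled, contributions are refunded, and the deviator ends with 58, which is less than 58 − 20 + 47 = 85. Contributing more than 20 just wastes the excess. So contributing exactly 20 is a best response.
Each player's payoff: 58 − 20 + 47 = 85.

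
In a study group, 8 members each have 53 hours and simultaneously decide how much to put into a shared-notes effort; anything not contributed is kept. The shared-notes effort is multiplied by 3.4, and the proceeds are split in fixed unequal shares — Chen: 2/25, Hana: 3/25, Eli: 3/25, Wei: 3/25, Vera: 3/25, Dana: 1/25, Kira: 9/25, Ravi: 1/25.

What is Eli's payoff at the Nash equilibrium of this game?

74.62 hours

Each unit j contributes comes back to j as 3.4 × (j's share), so j prefers to contribute only if that share exceeds 1/3.4 = 0.2941; otherwise keeping the unit dominates.
Only Kira (9/25) clears that bar, contributing 53; the remaining 7 contribute 0. Total contributed: 53.
Eli keeps 53 and receives 3.4 × 53 × 3/25 = 21.62 from the shared-notes effort, for a payoff of 74.62.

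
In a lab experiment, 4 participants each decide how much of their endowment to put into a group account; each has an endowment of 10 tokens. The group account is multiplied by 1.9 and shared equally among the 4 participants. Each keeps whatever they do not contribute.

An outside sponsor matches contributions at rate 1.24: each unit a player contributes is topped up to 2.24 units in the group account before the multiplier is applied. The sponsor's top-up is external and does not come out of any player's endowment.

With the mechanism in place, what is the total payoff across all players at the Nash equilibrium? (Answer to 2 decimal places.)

Under the mechanism each unit contributed yields 1.9 × 2.24 / 4 = 1.0640 back to its contributor per unit of net cost, which exceeds 1, making full contribution the dominant choice for everyone.
So the Nash equilibrium is full contribution by all 4; the group earns 1.9 × 2.24 × 40 = 170.24.

170.24 tokens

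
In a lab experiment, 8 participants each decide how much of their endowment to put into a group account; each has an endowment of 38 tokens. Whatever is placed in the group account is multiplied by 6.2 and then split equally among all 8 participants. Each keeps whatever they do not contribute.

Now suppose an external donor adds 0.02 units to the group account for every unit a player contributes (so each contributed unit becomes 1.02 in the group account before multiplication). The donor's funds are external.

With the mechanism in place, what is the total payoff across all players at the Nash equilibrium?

304.00 tokens

Even with the mechanism, each unit contributed returns only 6.2 × 1.02 / 8 = 0.7905 per unit of net cost, so contributing nothing is still dominant.
Everyone keeps their endowment and the group total is 8 × 38 = 304.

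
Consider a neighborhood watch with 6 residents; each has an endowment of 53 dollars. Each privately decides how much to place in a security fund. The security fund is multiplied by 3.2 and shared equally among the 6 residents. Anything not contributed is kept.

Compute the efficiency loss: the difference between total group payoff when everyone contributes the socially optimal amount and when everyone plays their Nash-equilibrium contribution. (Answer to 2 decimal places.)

699.60 dollars

Each contributed unit returns 3.2/6 = 0.5333 to its contributor — below 1 — so contributing 0 is dominant for every player. At the Nash equilibrium everyone keeps their 53, and the group total is 6 × 53 = 318.
Each contributed unit returns 3.200 to the group as a whole (0.5333 to each of 6 players), which exceeds 1, so the social optimum is full contribution: group total = 3.200 × 318 = 1017.60.
Efficiency loss = 1017.60 − 318 = 699.60.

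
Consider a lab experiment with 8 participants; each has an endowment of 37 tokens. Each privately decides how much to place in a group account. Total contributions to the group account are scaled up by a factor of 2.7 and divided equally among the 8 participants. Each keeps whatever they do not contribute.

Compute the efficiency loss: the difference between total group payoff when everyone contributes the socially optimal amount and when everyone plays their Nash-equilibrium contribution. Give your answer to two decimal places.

503.20 tokens

Each contributed unit returns 2.7/8 = 0.3375 to its contributor — below 1 — so contributing 0 is dominant for every player. At the Nash equilibrium everyone keeps their 37, and the group total is 8 × 37 = 296.
Each contributed unit returns 2.700 to the group as a whole (0.3375 to each of 8 players), which exceeds 1, so the social optimum is full contribution: group total = 2.700 × 296 = 799.20.
Efficiency loss = 799.20 − 296 = 503.20.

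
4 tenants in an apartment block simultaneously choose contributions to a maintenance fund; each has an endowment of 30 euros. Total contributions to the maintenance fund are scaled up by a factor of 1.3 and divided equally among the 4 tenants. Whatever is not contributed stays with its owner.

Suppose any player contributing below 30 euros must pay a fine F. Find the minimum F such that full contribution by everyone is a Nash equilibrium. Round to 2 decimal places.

20.25 euros

Given the others contribute fully, the best deviation is to contribute 0 (any partial contribution still incurs the fine and gives up units whose private return 0.3250 is below 1).
Deviating from 30 to 0 saves 30 euros but forfeits the deviator's share of the drop in the maintenance fund: 1.3/4 × 30 = 9.75.
So the deviation gain is 30 − 9.75 = 20.25, and the fine must be at least 20.25 euros to wipe it out.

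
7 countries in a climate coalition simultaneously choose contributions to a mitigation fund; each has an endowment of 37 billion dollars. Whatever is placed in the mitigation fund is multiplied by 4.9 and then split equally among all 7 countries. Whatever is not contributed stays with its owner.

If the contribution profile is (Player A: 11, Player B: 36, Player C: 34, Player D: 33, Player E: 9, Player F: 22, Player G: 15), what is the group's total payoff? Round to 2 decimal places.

Total contributed: 11 + 36 + 34 + 33 + 9 + 22 + 15 = 160; total kept: 7 × 37 − 160 = 99.
The mitigation fund pays out 4.9 × 160 = 784.00 in aggregate.
Group total = 99 + 784.00 = 883.00.

883.00 billion dollars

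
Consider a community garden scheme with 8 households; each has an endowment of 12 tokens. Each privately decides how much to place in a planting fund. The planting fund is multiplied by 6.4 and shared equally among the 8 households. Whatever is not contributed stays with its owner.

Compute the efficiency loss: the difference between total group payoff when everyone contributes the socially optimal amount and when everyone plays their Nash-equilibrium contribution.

Each contributed unit returns 6.4/8 = 0.8000 to its contributor — below 1 — so contributing 0 is dominant for every player. At the Nash equilibrium everyone keeps their 12, and the group total is 8 × 12 = 96.
Each contributed unit returns 6.400 to the group as a whole (0.8000 to each of 8 players), which exceeds 1, so the social optimum is full contribution: group total = 6.400 × 96 = 614.40.
Efficiency loss = 614.40 − 96 = 518.40.

518.40 tokens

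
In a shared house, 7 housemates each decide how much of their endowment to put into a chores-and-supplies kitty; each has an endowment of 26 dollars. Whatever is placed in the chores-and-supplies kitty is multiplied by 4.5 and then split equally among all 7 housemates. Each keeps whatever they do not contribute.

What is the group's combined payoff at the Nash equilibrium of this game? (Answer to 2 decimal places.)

182.00 dollars

Each contributed unit returns 4.5/7 = 0.6429 to its contributor — below 1 — so contributing 0 is dominant for every player. At the Nash equilibrium everyone keeps their 26, and the group total is 7 × 26 = 182.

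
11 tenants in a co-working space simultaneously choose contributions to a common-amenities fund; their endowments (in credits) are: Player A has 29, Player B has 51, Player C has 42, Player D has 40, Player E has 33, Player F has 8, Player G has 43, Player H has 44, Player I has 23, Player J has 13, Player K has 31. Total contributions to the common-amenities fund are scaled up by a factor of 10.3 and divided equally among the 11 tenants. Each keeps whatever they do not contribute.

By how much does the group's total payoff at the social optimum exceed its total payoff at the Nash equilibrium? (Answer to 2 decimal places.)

3320.10 credits

The private return per contributed unit is 10.3/11 = 0.9364 < 1 for every player regardless of endowment, so the Nash equilibrium is zero contribution and the group total is Σ E_j = 29 + 51 + 42 + 40 + 33 + 8 + 43 + 44 + 23 + 13 + 31 = 357.
Each contributed unit returns 10.300 to the group, so the social optimum is full contribution by everyone: group total = 10.300 × 357 = 3677.10.
Efficiency loss = (10.300 − 1) × 357 = 3320.10.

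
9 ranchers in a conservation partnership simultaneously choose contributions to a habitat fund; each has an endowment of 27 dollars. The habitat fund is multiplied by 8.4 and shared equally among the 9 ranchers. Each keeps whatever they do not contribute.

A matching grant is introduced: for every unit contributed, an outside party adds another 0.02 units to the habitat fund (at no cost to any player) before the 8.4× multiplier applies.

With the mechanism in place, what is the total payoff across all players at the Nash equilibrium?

243.00 dollars

The effective private return is 8.4 × 1.02 / 9 = 0.9520, which is still under 1, so the mechanism doesn't change anyone's dominant strategy: zero contribution.
At the Nash equilibrium no one contributes; group total payoff = 9 × 27 = 243.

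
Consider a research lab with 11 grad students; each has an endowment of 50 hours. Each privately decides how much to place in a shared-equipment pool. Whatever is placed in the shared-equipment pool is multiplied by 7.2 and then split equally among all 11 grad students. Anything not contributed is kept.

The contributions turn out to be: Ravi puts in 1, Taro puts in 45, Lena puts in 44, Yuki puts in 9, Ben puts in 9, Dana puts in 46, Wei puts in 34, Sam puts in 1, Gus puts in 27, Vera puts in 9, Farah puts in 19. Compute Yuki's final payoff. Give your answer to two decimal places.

Total contributed: 1 + 45 + 44 + 9 + 9 + 46 + 34 + 1 + 27 + 9 + 19 = 244.
Each receives 7.2 × 244 / 11 = 159.71 from the shared-equipment pool.
Yuki keeps 50 − 9 = 41, so Yuki's payoff is 41 + 159.71 = 200.71.

200.71 hours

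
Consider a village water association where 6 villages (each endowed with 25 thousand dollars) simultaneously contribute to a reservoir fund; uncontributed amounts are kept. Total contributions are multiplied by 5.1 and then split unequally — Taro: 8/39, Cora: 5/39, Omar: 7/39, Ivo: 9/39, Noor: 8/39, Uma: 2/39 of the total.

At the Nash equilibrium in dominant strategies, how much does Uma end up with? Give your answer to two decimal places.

For player j, contributing a unit is worthwhile iff 5.1 × (j's share) ≥ 1, i.e. iff j's share is at least 0.1961.
The shares above 0.1961 belong to Taro, Ivo and Noor, contributing 25 each; the remaining 3 contribute 0. Total contributed: 75.
Uma keeps 25 and receives 5.1 × 75 × 2/39 = 19.62 from the reservoir fund, for a payoff of 44.62.

44.62 thousand dollars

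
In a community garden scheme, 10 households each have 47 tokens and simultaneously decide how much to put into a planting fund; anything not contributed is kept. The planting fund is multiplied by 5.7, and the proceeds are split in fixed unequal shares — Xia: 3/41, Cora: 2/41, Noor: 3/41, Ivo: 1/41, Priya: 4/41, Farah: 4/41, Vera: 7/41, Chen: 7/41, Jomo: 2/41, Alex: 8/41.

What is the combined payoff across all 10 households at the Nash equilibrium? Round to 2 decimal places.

690.90 tokens

Each unit j contributes comes back to j as 5.7 × (j's share), so j prefers to contribute only if that share exceeds 1/5.7 = 0.1754; otherwise keeping the unit dominates.
Alex alone (share 8/41) is above the threshold, contributing 47; the remaining 9 contribute 0. Total contributed: 47.
The planting fund pays out 5.7 × 47 = 267.90 in total (split across the unequal shares, but the aggregate is all that matters for the group sum).
The 9 free-riders keep 47 each, adding 423. Group total = 423 + 267.90 = 690.90.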